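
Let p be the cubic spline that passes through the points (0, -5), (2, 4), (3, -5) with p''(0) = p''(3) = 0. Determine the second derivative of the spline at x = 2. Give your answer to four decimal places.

-13.5000

With σ_i denoting the second derivative at x_i, h_i = 2, 1, and Δ_i = (y_(i+1) − y_i)/h_i = 9/2, -9:
  2·σ_0 + 6·σ_1 + 1·σ_2 = 6(Δ_1 - Δ_0) = -81
Natural end conditions: σ_0 = σ_2 = 0.
Solving: σ_0 = 0, σ_1 = -27/2, σ_2 = 0.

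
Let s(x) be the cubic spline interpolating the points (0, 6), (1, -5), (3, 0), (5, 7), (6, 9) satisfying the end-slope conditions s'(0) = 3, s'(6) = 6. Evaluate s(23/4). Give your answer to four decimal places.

With σ_i denoting the second derivative at x_i, h_i = 1, 2, 2, 1, and Δ_i = (y_(i+1) − y_i)/h_i = -11, 5/2, 7/2, 2:
  1·σ_0 + 6·σ_1 + 2·σ_2 = 6(Δ_1 - Δ_0) = 81
  2·σ_1 + 8·σ_2 + 2·σ_3 = 6(Δ_2 - Δ_1) = 6
  2·σ_2 + 6·σ_3 + 1·σ_4 = 6(Δ_3 - Δ_2) = -9
Clamped end conditions give two more equations: 2h_0·σ_0 + h_0·σ_1 = 6(Δ_0 - s'(0)) = -84 and h_3·σ_3 + 2h_3·σ_4 = 6(s'(6) - Δ_3) = 24.
Forward elimination and back-substitution give σ_0 = -1189/22, σ_1 = 265/11, σ_2 = -19/4, σ_3 = -23/11, σ_4 = 287/22.
On [5, 6], s(x) = 7 + 23/44·(x - 5) - 23/22·(x - 5)² + 111/44·(x - 5)³.
With (x - 5) = 3/4: s(23/4) = 22157/2816.

7.8683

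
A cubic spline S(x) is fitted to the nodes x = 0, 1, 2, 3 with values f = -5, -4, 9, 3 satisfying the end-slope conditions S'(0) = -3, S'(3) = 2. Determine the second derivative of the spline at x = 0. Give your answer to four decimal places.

-3.4667

Write m_i for S''(x_i). With h_i = 1, 1, 1 and divided differences Δ_i = 1, 13, -6, the continuity of S' gives the tridiagonal system
  1·m_0 + 4·m_1 + 1·m_2 = 6(Δ_1 - Δ_0) = 72
  1·m_1 + 4·m_2 + 1·m_3 = 6(Δ_2 - Δ_1) = -114
Clamped end conditions give two more equations: 2h_0·m_0 + h_0·m_1 = 6(Δ_0 - S'(0)) = 24 and h_2·m_2 + 2h_2·m_3 = 6(S'(3) - Δ_2) = 48.
Solving: m_0 = -52/15, m_1 = 464/15, m_2 = -724/15, m_3 = 722/15.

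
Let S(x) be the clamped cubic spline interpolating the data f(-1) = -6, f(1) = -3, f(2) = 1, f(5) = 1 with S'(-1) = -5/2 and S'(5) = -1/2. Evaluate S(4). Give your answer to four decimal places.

Write M_i for S''(x_i). With h_i = 2, 1, 3 and divided differences Δ_i = 3/2, 4, 0, the continuity of S' gives the tridiagonal system
  2·M_0 + 6·M_1 + 1·M_2 = 6(Δ_1 - Δ_0) = 15
  1·M_1 + 8·M_2 + 3·M_3 = 6(Δ_2 - Δ_1) = -24
Clamped end conditions give two more equations: 2h_0·M_0 + h_0·M_1 = 6(Δ_0 - S'(-1)) = 24 and h_2·M_2 + 2h_2·M_3 = 6(S'(5) - Δ_2) = -3.
Solving the tridiagonal system: M_0 = 16/3, M_1 = 4/3, M_2 = -11/3, M_3 = 4/3.
On [2, 5], S(x) = 1 + 3·(x - 2) - 11/6·(x - 2)² + 5/18·(x - 2)³.
With (x - 2) = 2: S(4) = 17/9.

1.8889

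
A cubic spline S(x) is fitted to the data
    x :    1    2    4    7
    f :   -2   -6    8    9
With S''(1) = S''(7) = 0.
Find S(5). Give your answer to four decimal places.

12.0238

Let σ_i = S''(x_i). Step sizes h_i = 1, 2, 3; slopes of the chords Δ_i = (y_(i+1) - y_i)/h_i = -4, 7, 1/3.
  1·σ_0 + 6·σ_1 + 2·σ_2 = 6(Δ_1 - Δ_0) = 66
  2·σ_1 + 10·σ_2 + 3·σ_3 = 6(Δ_2 - Δ_1) = -40
Natural end conditions: σ_0 = σ_3 = 0.
Solving the tridiagonal system: σ_0 = 0, σ_1 = 185/14, σ_2 = -93/14, σ_3 = 0.
On [4, 7], S(x) = 8 + 293/42·(x - 4) - 93/28·(x - 4)² + 31/84·(x - 4)³.
With (x - 4) = 1: S(5) = 505/42.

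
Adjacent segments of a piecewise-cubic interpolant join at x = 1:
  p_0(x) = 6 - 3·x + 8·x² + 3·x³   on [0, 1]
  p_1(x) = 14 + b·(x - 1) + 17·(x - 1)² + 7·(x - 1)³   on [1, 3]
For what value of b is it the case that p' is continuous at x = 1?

22

p_0'(x) = -3 + 16·x + 9·x², so p_0'(1) = 22. On the right, p_1'(1) = b, so b = 22.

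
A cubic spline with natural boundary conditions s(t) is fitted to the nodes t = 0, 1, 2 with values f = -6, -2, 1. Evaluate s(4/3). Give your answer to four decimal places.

-0.9074

Let M_i = s''(x_i). Step sizes h_i = 1, 1; slopes of the chords Δ_i = (y_(i+1) - y_i)/h_i = 4, 3.
  1·M_0 + 4·M_1 + 1·M_2 = 6(Δ_1 - Δ_0) = -6
Natural end conditions: M_0 = M_2 = 0.
Hence M_0 = 0, M_1 = -3/2, M_2 = 0.
On [1, 2], s(t) = -2 + 7/2·(t - 1) - 3/4·(t - 1)² + 1/4·(t - 1)³.
With (t - 1) = 1/3: s(4/3) = -49/54.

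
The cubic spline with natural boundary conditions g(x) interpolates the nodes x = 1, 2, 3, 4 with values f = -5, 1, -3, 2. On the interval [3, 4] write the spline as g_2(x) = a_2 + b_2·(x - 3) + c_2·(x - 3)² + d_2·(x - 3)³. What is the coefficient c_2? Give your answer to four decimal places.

With M_i denoting the second derivative at x_i, h_i = 1, 1, 1, and Δ_i = (y_(i+1) − y_i)/h_i = 6, -4, 5:
  1·M_0 + 4·M_1 + 1·M_2 = 6(Δ_1 - Δ_0) = -60
  1·M_1 + 4·M_2 + 1·M_3 = 6(Δ_2 - Δ_1) = 54
Natural end conditions: M_0 = M_3 = 0.
Solving the tridiagonal system: M_0 = 0, M_1 = -98/5, M_2 = 92/5, M_3 = 0.
On [3, 4], with g_2(x) = a_2 + b_2·(x - 3) + c_2·(x - 3)² + d_2·(x - 3)³: c_2 = M_2/2 = 46/5, d_2 = (M_3 - M_2)/(6h_2) = -46/15, b_2 = Δ_2 - h_2(2M_2 + M_3)/6 = -17/15.

9.2000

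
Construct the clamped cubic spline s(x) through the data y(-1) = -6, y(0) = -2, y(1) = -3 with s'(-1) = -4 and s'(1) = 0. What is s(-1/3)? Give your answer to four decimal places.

-3.8148

Write m_i for s''(x_i). With h_i = 1, 1 and divided differences Δ_i = 4, -1, the continuity of s' gives the tridiagonal system
  1·m_0 + 4·m_1 + 1·m_2 = 6(Δ_1 - Δ_0) = -30
Clamped end conditions give two more equations: 2h_0·m_0 + h_0·m_1 = 6(Δ_0 - s'(-1)) = 48 and h_1·m_1 + 2h_1·m_2 = 6(s'(1) - Δ_1) = 6.
Hence m_0 = 67/2, m_1 = -19, m_2 = 25/2.
On [-1, 0], s(x) = -6 - 4·(x + 1) + 67/4·(x + 1)² - 35/4·(x + 1)³.
With (x + 1) = 2/3: s(-1/3) = -103/27.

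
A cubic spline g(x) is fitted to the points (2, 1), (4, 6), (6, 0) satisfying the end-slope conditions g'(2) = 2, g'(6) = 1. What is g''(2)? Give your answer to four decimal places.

4.6250

With M_i denoting the second derivative at x_i, h_i = 2, 2, and Δ_i = (y_(i+1) − y_i)/h_i = 5/2, -3:
  2·M_0 + 8·M_1 + 2·M_2 = 6(Δ_1 - Δ_0) = -33
Clamped end conditions give two more equations: 2h_0·M_0 + h_0·M_1 = 6(Δ_0 - g'(2)) = 3 and h_1·M_1 + 2h_1·M_2 = 6(g'(6) - Δ_1) = 24.
Solving: M_0 = 37/8, M_1 = -31/4, M_2 = 79/8.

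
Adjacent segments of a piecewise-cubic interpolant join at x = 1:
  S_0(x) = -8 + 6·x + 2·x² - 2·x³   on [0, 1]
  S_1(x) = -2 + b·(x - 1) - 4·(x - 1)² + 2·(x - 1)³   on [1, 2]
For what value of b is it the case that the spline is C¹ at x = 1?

S_0'(x) = 6 + 4·x - 6·x², so S_0'(1) = 4. On the right, S_1'(1) = b, so b = 4.

4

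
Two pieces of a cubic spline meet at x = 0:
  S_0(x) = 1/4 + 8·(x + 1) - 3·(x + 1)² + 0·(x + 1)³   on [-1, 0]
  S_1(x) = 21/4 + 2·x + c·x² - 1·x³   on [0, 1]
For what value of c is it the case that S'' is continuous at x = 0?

-3

S_0''(x) = -6 + 0·(x + 1), so S_0''(0) = -6. On the right, S_1''(0) = 2c, so c = -3.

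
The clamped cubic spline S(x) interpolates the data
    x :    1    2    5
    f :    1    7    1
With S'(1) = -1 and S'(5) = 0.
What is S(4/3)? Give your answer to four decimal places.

1.9352

Put m_i = S'' at the i-th knot. Here h = (1, 3) and Δ = (6, -2), so the interior equations h_(i-1)·m_(i-1) + 2(h_(i-1)+h_i)·m_i + h_i·m_(i+1) = 6(Δ_i − Δ_(i-1)) read
  1·m_0 + 8·m_1 + 3·m_2 = 6(Δ_1 - Δ_0) = -48
Clamped end conditions give two more equations: 2h_0·m_0 + h_0·m_1 = 6(Δ_0 - S'(1)) = 42 and h_1·m_1 + 2h_1·m_2 = 6(S'(5) - Δ_1) = 12.
Forward elimination and back-substitution give m_0 = 109/4, m_1 = -25/2, m_2 = 33/4.
On [1, 2], S(x) = 1 - 1·(x - 1) + 109/8·(x - 1)² - 53/8·(x - 1)³.
With (x - 1) = 1/3: S(4/3) = 209/108.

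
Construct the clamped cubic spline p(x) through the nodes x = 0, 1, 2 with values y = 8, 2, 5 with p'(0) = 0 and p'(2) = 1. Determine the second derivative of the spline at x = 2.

Let M_i = p''(x_i). Step sizes h_i = 1, 1; slopes of the chords Δ_i = (y_(i+1) - y_i)/h_i = -6, 3.
  1·M_0 + 4·M_1 + 1·M_2 = 6(Δ_1 - Δ_0) = 54
Clamped end conditions give two more equations: 2h_0·M_0 + h_0·M_1 = 6(Δ_0 - p'(0)) = -36 and h_1·M_1 + 2h_1·M_2 = 6(p'(2) - Δ_1) = -12.
Hence M_0 = -31, M_1 = 26, M_2 = -19.

-19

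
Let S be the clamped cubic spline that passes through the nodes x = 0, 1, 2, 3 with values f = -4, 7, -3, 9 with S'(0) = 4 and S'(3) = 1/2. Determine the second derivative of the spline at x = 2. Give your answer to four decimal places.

64.8667

Let M_i = S''(x_i). Step sizes h_i = 1, 1, 1; slopes of the chords Δ_i = (y_(i+1) - y_i)/h_i = 11, -10, 12.
  1·M_0 + 4·M_1 + 1·M_2 = 6(Δ_1 - Δ_0) = -126
  1·M_1 + 4·M_2 + 1·M_3 = 6(Δ_2 - Δ_1) = 132
Clamped end conditions give two more equations: 2h_0·M_0 + h_0·M_1 = 6(Δ_0 - S'(0)) = 42 and h_2·M_2 + 2h_2·M_3 = 6(S'(3) - Δ_2) = -69.
Solving: M_0 = 769/15, M_1 = -908/15, M_2 = 973/15, M_3 = -1004/15.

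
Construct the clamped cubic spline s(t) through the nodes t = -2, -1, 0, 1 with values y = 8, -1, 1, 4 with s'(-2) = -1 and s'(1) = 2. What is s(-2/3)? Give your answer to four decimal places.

-1.7556

Write σ_i for s''(x_i). With h_i = 1, 1, 1 and divided differences Δ_i = -9, 2, 3, the continuity of s' gives the tridiagonal system
  1·σ_0 + 4·σ_1 + 1·σ_2 = 6(Δ_1 - Δ_0) = 66
  1·σ_1 + 4·σ_2 + 1·σ_3 = 6(Δ_2 - Δ_1) = 6
Clamped end conditions give two more equations: 2h_0·σ_0 + h_0·σ_1 = 6(Δ_0 - s'(-2)) = -48 and h_2·σ_2 + 2h_2·σ_3 = 6(s'(1) - Δ_2) = -6.
Solving the tridiagonal system: σ_0 = -188/5, σ_1 = 136/5, σ_2 = -26/5, σ_3 = -2/5.
On [-1, 0], s(t) = -1 - 31/5·(t + 1) + 68/5·(t + 1)² - 27/5·(t + 1)³.
With (t + 1) = 1/3: s(-2/3) = -79/45.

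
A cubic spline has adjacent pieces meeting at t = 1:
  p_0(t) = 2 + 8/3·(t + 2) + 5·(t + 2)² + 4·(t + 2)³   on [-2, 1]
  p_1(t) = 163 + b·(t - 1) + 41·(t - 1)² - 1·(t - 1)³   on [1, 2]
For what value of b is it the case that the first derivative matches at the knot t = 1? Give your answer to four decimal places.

p_0'(t) = 8/3 + 10·(t + 2) + 12·(t + 2)², so p_0'(1) = 422/3. On the right, p_1'(1) = b, so b = 422/3.

140.6667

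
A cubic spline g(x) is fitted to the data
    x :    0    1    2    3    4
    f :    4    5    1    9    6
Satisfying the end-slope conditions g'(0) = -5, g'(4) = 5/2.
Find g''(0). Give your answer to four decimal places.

Put M_i = g'' at the i-th knot. Here h = (1, 1, 1, 1) and Δ = (1, -4, 8, -3), so the interior equations h_(i-1)·M_(i-1) + 2(h_(i-1)+h_i)·M_i + h_i·M_(i+1) = 6(Δ_i − Δ_(i-1)) read
  1·M_0 + 4·M_1 + 1·M_2 = 6(Δ_1 - Δ_0) = -30
  1·M_1 + 4·M_2 + 1·M_3 = 6(Δ_2 - Δ_1) = 72
  1·M_2 + 4·M_3 + 1·M_4 = 6(Δ_3 - Δ_2) = -66
Clamped end conditions give two more equations: 2h_0·M_0 + h_0·M_1 = 6(Δ_0 - g'(0)) = 36 and h_3·M_3 + 2h_3·M_4 = 6(g'(4) - Δ_3) = 33.
Forward elimination and back-substitution give M_0 = 1647/56, M_1 = -639/28, M_2 = 255/8, M_3 = -915/28, M_4 = 1839/56.

29.4107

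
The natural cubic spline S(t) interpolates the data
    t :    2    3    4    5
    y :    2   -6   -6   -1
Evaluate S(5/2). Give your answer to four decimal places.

-2.6750

With σ_i denoting the second derivative at x_i, h_i = 1, 1, 1, and Δ_i = (y_(i+1) − y_i)/h_i = -8, 0, 5:
  1·σ_0 + 4·σ_1 + 1·σ_2 = 6(Δ_1 - Δ_0) = 48
  1·σ_1 + 4·σ_2 + 1·σ_3 = 6(Δ_2 - Δ_1) = 30
Natural end conditions: σ_0 = σ_3 = 0.
Forward elimination and back-substitution give σ_0 = 0, σ_1 = 54/5, σ_2 = 24/5, σ_3 = 0.
On [2, 3], S(t) = 2 - 49/5·(t - 2) + 0·(t - 2)² + 9/5·(t - 2)³.
With (t - 2) = 1/2: S(5/2) = -107/40.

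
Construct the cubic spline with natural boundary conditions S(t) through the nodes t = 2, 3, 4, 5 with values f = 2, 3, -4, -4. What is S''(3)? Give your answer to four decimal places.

-15.6000

Write m_i for S''(x_i). With h_i = 1, 1, 1 and divided differences Δ_i = 1, -7, 0, the continuity of S' gives the tridiagonal system
  1·m_0 + 4·m_1 + 1·m_2 = 6(Δ_1 - Δ_0) = -48
  1·m_1 + 4·m_2 + 1·m_3 = 6(Δ_2 - Δ_1) = 42
Natural end conditions: m_0 = m_3 = 0.
Solving the tridiagonal system: m_0 = 0, m_1 = -78/5, m_2 = 72/5, m_3 = 0.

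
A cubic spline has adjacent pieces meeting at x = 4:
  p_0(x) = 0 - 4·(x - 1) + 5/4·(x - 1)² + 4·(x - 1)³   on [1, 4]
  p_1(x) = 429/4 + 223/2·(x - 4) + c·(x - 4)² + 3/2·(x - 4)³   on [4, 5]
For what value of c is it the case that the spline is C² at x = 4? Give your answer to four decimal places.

37.2500

p_0''(x) = 5/2 + 24·(x - 1), so p_0''(4) = 149/2. On the right, p_1''(4) = 2c, so c = 149/4.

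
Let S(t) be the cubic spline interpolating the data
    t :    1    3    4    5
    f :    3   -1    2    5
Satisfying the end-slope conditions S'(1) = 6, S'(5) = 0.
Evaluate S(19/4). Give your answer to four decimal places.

4.7486

Let m_i = S''(x_i). Step sizes h_i = 2, 1, 1; slopes of the chords Δ_i = (y_(i+1) - y_i)/h_i = -2, 3, 3.
  2·m_0 + 6·m_1 + 1·m_2 = 6(Δ_1 - Δ_0) = 30
  1·m_1 + 4·m_2 + 1·m_3 = 6(Δ_2 - Δ_1) = 0
Clamped end conditions give two more equations: 2h_0·m_0 + h_0·m_1 = 6(Δ_0 - S'(1)) = -48 and h_2·m_2 + 2h_2·m_3 = 6(S'(5) - Δ_2) = -18.
Hence m_0 = -192/11, m_1 = 120/11, m_2 = -6/11, m_3 = -96/11.
On [4, 5], S(t) = 2 + 51/11·(t - 4) - 3/11·(t - 4)² - 15/11·(t - 4)³.
With (t - 4) = 3/4: S(19/4) = 3343/704.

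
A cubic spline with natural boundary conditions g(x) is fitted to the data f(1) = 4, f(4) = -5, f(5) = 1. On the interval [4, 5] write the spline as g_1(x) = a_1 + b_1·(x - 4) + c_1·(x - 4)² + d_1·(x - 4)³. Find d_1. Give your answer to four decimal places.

Put m_i = g'' at the i-th knot. Here h = (3, 1) and Δ = (-3, 6), so the interior equations h_(i-1)·m_(i-1) + 2(h_(i-1)+h_i)·m_i + h_i·m_(i+1) = 6(Δ_i − Δ_(i-1)) read
  3·m_0 + 8·m_1 + 1·m_2 = 6(Δ_1 - Δ_0) = 54
Natural end conditions: m_0 = m_2 = 0.
Solving the tridiagonal system: m_0 = 0, m_1 = 27/4, m_2 = 0.
On [4, 5], with g_1(x) = a_1 + b_1·(x - 4) + c_1·(x - 4)² + d_1·(x - 4)³: c_1 = m_1/2 = 27/8, d_1 = (m_2 - m_1)/(6h_1) = -9/8, b_1 = Δ_1 - h_1(2m_1 + m_2)/6 = 15/4.

-1.1250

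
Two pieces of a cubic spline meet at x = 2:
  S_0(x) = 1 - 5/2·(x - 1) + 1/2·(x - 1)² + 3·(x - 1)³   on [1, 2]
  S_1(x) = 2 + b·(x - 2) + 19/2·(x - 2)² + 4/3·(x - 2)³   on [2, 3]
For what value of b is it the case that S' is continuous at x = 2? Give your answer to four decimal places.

7.5000

S_0'(x) = -5/2 + 1·(x - 1) + 9·(x - 1)², so S_0'(2) = 15/2. On the right, S_1'(2) = b, so b = 15/2.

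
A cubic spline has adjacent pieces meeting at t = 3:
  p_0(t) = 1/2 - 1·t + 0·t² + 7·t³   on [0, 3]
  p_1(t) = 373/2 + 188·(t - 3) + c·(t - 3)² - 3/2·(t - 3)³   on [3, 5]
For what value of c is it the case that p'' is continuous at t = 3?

p_0''(t) = 0 + 42·t, so p_0''(3) = 126. On the right, p_1''(3) = 2c, so c = 63.

63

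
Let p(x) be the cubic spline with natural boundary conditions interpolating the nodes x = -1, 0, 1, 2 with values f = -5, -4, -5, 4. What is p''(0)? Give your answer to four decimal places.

-7.2000

With m_i denoting the second derivative at x_i, h_i = 1, 1, 1, and Δ_i = (y_(i+1) − y_i)/h_i = 1, -1, 9:
  1·m_0 + 4·m_1 + 1·m_2 = 6(Δ_1 - Δ_0) = -12
  1·m_1 + 4·m_2 + 1·m_3 = 6(Δ_2 - Δ_1) = 60
Natural end conditions: m_0 = m_3 = 0.
Solving: m_0 = 0, m_1 = -36/5, m_2 = 84/5, m_3 = 0.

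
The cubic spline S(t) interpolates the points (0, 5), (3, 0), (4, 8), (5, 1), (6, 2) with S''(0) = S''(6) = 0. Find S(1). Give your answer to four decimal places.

-1.5632

Let m_i = S''(x_i). Step sizes h_i = 3, 1, 1, 1; slopes of the chords Δ_i = (y_(i+1) - y_i)/h_i = -5/3, 8, -7, 1.
  3·m_0 + 8·m_1 + 1·m_2 = 6(Δ_1 - Δ_0) = 58
  1·m_1 + 4·m_2 + 1·m_3 = 6(Δ_2 - Δ_1) = -90
  1·m_2 + 4·m_3 + 1·m_4 = 6(Δ_3 - Δ_2) = 48
Natural end conditions: m_0 = m_4 = 0.
Forward elimination and back-substitution give m_0 = 0, m_1 = 639/58, m_2 = -874/29, m_3 = 1133/58, m_4 = 0.
On [0, 3], S(t) = 5 - 2497/348·t + 0·t² + 71/116·t³.
With t = 1: S(1) = -136/87.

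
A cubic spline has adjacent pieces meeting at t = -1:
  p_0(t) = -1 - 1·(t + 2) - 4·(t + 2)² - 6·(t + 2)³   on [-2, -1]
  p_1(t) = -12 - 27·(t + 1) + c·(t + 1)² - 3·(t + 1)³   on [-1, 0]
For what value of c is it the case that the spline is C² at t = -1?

-22

p_0''(t) = -8 - 36·(t + 2), so p_0''(-1) = -44. On the right, p_1''(-1) = 2c, so c = -22.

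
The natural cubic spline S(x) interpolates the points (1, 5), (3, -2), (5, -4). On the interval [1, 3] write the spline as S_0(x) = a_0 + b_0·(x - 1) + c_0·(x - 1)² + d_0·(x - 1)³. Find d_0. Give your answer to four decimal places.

With M_i denoting the second derivative at x_i, h_i = 2, 2, and Δ_i = (y_(i+1) − y_i)/h_i = -7/2, -1:
  2·M_0 + 8·M_1 + 2·M_2 = 6(Δ_1 - Δ_0) = 15
Natural end conditions: M_0 = M_2 = 0.
Hence M_0 = 0, M_1 = 15/8, M_2 = 0.
On [1, 3], with S_0(x) = a_0 + b_0·(x - 1) + c_0·(x - 1)² + d_0·(x - 1)³: c_0 = M_0/2 = 0, d_0 = (M_1 - M_0)/(6h_0) = 5/32, b_0 = Δ_0 - h_0(2M_0 + M_1)/6 = -33/8.

0.1563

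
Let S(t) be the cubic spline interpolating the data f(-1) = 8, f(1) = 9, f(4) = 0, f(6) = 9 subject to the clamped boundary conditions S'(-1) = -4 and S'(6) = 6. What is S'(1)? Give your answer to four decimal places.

Put σ_i = S'' at the i-th knot. Here h = (2, 3, 2) and Δ = (1/2, -3, 9/2), so the interior equations h_(i-1)·σ_(i-1) + 2(h_(i-1)+h_i)·σ_i + h_i·σ_(i+1) = 6(Δ_i − Δ_(i-1)) read
  2·σ_0 + 10·σ_1 + 3·σ_2 = 6(Δ_1 - Δ_0) = -21
  3·σ_1 + 10·σ_2 + 2·σ_3 = 6(Δ_2 - Δ_1) = 45
Clamped end conditions give two more equations: 2h_0·σ_0 + h_0·σ_1 = 6(Δ_0 - S'(-1)) = 27 and h_2·σ_2 + 2h_2·σ_3 = 6(S'(6) - Δ_2) = 9.
Solving: σ_0 = 39/4, σ_1 = -6, σ_2 = 13/2, σ_3 = -1.
On [1, 4], S'(t) = b_1 + 2c_1·(t - 1) + 3d_1·(t - 1)² with b_1 = Δ_1 - h_1(2σ_1 + σ_2)/6 = -1/4, c_1 = σ_1/2 = -3, d_1 = (σ_2 - σ_1)/(6h_1) = 25/36. So S'(1) = -1/4.

-0.2500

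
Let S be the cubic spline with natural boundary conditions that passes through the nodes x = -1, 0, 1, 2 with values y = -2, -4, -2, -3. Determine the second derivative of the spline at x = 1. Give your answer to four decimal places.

-6.4000

Let M_i = S''(x_i). Step sizes h_i = 1, 1, 1; slopes of the chords Δ_i = (y_(i+1) - y_i)/h_i = -2, 2, -1.
  1·M_0 + 4·M_1 + 1·M_2 = 6(Δ_1 - Δ_0) = 24
  1·M_1 + 4·M_2 + 1·M_3 = 6(Δ_2 - Δ_1) = -18
Natural end conditions: M_0 = M_3 = 0.
Hence M_0 = 0, M_1 = 38/5, M_2 = -32/5, M_3 = 0.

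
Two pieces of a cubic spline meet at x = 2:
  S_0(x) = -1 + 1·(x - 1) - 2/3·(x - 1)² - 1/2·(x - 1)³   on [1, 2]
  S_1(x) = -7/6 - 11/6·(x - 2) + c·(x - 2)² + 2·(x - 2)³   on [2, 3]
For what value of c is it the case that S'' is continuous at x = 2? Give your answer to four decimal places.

S_0''(x) = -4/3 - 3·(x - 1), so S_0''(2) = -13/3. On the right, S_1''(2) = 2c, so c = -13/6.

-2.1667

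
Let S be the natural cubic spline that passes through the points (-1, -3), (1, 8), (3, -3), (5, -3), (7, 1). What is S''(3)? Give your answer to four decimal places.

Let M_i = S''(x_i). Step sizes h_i = 2, 2, 2, 2; slopes of the chords Δ_i = (y_(i+1) - y_i)/h_i = 11/2, -11/2, 0, 2.
  2·M_0 + 8·M_1 + 2·M_2 = 6(Δ_1 - Δ_0) = -66
  2·M_1 + 8·M_2 + 2·M_3 = 6(Δ_2 - Δ_1) = 33
  2·M_2 + 8·M_3 + 2·M_4 = 6(Δ_3 - Δ_2) = 12
Natural end conditions: M_0 = M_4 = 0.
Solving the tridiagonal system: M_0 = 0, M_1 = -555/56, M_2 = 93/14, M_3 = -9/56, M_4 = 0.

6.6429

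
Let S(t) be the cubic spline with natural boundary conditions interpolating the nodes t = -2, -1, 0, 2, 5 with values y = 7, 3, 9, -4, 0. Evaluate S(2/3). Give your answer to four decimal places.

7.5918

Write m_i for S''(x_i). With h_i = 1, 1, 2, 3 and divided differences Δ_i = -4, 6, -13/2, 4/3, the continuity of S' gives the tridiagonal system
  1·m_0 + 4·m_1 + 1·m_2 = 6(Δ_1 - Δ_0) = 60
  1·m_1 + 6·m_2 + 2·m_3 = 6(Δ_2 - Δ_1) = -75
  2·m_2 + 10·m_3 + 3·m_4 = 6(Δ_3 - Δ_2) = 47
Natural end conditions: m_0 = m_4 = 0.
Forward elimination and back-substitution give m_0 = 0, m_1 = 2102/107, m_2 = -1988/107, m_3 = 1801/214, m_4 = 0.
On [0, 2], S(t) = 9 + 989/321·t - 994/107·t² + 5777/2568·t³.
With t = 2/3: S(2/3) = 65798/8667.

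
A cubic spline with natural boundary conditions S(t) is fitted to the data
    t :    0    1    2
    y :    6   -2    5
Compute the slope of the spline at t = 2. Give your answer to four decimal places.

With m_i denoting the second derivative at x_i, h_i = 1, 1, and Δ_i = (y_(i+1) − y_i)/h_i = -8, 7:
  1·m_0 + 4·m_1 + 1·m_2 = 6(Δ_1 - Δ_0) = 90
Natural end conditions: m_0 = m_2 = 0.
Hence m_0 = 0, m_1 = 45/2, m_2 = 0.
On [1, 2], S'(t) = b_1 + 2c_1·(t - 1) + 3d_1·(t - 1)² with b_1 = Δ_1 - h_1(2m_1 + m_2)/6 = -1/2, c_1 = m_1/2 = 45/4, d_1 = (m_2 - m_1)/(6h_1) = -15/4. So S'(2) = 43/4.

10.7500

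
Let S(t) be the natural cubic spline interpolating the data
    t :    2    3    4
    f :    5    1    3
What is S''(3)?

Put M_i = S'' at the i-th knot. Here h = (1, 1) and Δ = (-4, 2), so the interior equations h_(i-1)·M_(i-1) + 2(h_(i-1)+h_i)·M_i + h_i·M_(i+1) = 6(Δ_i − Δ_(i-1)) read
  1·M_0 + 4·M_1 + 1·M_2 = 6(Δ_1 - Δ_0) = 36
Natural end conditions: M_0 = M_2 = 0.
Solving: M_0 = 0, M_1 = 9, M_2 = 0.

9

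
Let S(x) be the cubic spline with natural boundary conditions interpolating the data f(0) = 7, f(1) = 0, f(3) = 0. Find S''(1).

7

Write M_i for S''(x_i). With h_i = 1, 2 and divided differences Δ_i = -7, 0, the continuity of S' gives the tridiagonal system
  1·M_0 + 6·M_1 + 2·M_2 = 6(Δ_1 - Δ_0) = 42
Natural end conditions: M_0 = M_2 = 0.
Hence M_0 = 0, M_1 = 7, M_2 = 0.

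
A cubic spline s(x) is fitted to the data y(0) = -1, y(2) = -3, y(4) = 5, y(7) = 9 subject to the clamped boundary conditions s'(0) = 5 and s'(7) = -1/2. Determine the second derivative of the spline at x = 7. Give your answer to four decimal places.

Write M_i for s''(x_i). With h_i = 2, 2, 3 and divided differences Δ_i = -1, 4, 4/3, the continuity of s' gives the tridiagonal system
  2·M_0 + 8·M_1 + 2·M_2 = 6(Δ_1 - Δ_0) = 30
  2·M_1 + 10·M_2 + 3·M_3 = 6(Δ_2 - Δ_1) = -16
Clamped end conditions give two more equations: 2h_0·M_0 + h_0·M_1 = 6(Δ_0 - s'(0)) = -36 and h_2·M_2 + 2h_2·M_3 = 6(s'(7) - Δ_2) = -11.
Hence M_0 = -476/37, M_1 = 286/37, M_2 = -113/37, M_3 = -34/111.

-0.3063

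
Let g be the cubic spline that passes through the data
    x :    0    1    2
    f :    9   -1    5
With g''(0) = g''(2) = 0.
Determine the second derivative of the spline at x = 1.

Write m_i for g''(x_i). With h_i = 1, 1 and divided differences Δ_i = -10, 6, the continuity of g' gives the tridiagonal system
  1·m_0 + 4·m_1 + 1·m_2 = 6(Δ_1 - Δ_0) = 96
Natural end conditions: m_0 = m_2 = 0.
Solving the tridiagonal system: m_0 = 0, m_1 = 24, m_2 = 0.

24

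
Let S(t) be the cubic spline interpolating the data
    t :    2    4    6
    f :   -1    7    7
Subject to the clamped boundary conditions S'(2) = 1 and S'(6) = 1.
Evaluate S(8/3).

1

With m_i denoting the second derivative at x_i, h_i = 2, 2, and Δ_i = (y_(i+1) − y_i)/h_i = 4, 0:
  2·m_0 + 8·m_1 + 2·m_2 = 6(Δ_1 - Δ_0) = -24
Clamped end conditions give two more equations: 2h_0·m_0 + h_0·m_1 = 6(Δ_0 - S'(2)) = 18 and h_1·m_1 + 2h_1·m_2 = 6(S'(6) - Δ_1) = 6.
Solving the tridiagonal system: m_0 = 15/2, m_1 = -6, m_2 = 9/2.
On [2, 4], S(t) = -1 + 1·(t - 2) + 15/4·(t - 2)² - 9/8·(t - 2)³.
With (t - 2) = 2/3: S(8/3) = 1.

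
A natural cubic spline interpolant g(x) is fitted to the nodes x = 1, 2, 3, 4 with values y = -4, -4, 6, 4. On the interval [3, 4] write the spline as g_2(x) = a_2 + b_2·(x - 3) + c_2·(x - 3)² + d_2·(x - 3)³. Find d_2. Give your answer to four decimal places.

3.8667

Put m_i = g'' at the i-th knot. Here h = (1, 1, 1) and Δ = (0, 10, -2), so the interior equations h_(i-1)·m_(i-1) + 2(h_(i-1)+h_i)·m_i + h_i·m_(i+1) = 6(Δ_i − Δ_(i-1)) read
  1·m_0 + 4·m_1 + 1·m_2 = 6(Δ_1 - Δ_0) = 60
  1·m_1 + 4·m_2 + 1·m_3 = 6(Δ_2 - Δ_1) = -72
Natural end conditions: m_0 = m_3 = 0.
Hence m_0 = 0, m_1 = 104/5, m_2 = -116/5, m_3 = 0.
On [3, 4], with g_2(x) = a_2 + b_2·(x - 3) + c_2·(x - 3)² + d_2·(x - 3)³: c_2 = m_2/2 = -58/5, d_2 = (m_3 - m_2)/(6h_2) = 58/15, b_2 = Δ_2 - h_2(2m_2 + m_3)/6 = 86/15.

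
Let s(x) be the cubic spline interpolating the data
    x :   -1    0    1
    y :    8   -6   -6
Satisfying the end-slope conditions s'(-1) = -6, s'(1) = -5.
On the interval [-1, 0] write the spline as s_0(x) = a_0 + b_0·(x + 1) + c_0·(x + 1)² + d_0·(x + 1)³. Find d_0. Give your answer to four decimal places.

14.2500

Let σ_i = s''(x_i). Step sizes h_i = 1, 1; slopes of the chords Δ_i = (y_(i+1) - y_i)/h_i = -14, 0.
  1·σ_0 + 4·σ_1 + 1·σ_2 = 6(Δ_1 - Δ_0) = 84
Clamped end conditions give two more equations: 2h_0·σ_0 + h_0·σ_1 = 6(Δ_0 - s'(-1)) = -48 and h_1·σ_1 + 2h_1·σ_2 = 6(s'(1) - Δ_1) = -30.
Solving: σ_0 = -89/2, σ_1 = 41, σ_2 = -71/2.
On [-1, 0], with s_0(x) = a_0 + b_0·(x + 1) + c_0·(x + 1)² + d_0·(x + 1)³: c_0 = σ_0/2 = -89/4, d_0 = (σ_1 - σ_0)/(6h_0) = 57/4, b_0 = Δ_0 - h_0(2σ_0 + σ_1)/6 = -6.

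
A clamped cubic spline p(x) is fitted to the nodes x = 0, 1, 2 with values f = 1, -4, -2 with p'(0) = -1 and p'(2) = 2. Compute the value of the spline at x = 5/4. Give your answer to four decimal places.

-4.1328

Let M_i = p''(x_i). Step sizes h_i = 1, 1; slopes of the chords Δ_i = (y_(i+1) - y_i)/h_i = -5, 2.
  1·M_0 + 4·M_1 + 1·M_2 = 6(Δ_1 - Δ_0) = 42
Clamped end conditions give two more equations: 2h_0·M_0 + h_0·M_1 = 6(Δ_0 - p'(0)) = -24 and h_1·M_1 + 2h_1·M_2 = 6(p'(2) - Δ_1) = 0.
Solving: M_0 = -21, M_1 = 18, M_2 = -9.
On [1, 2], p(x) = -4 - 5/2·(x - 1) + 9·(x - 1)² - 9/2·(x - 1)³.
With (x - 1) = 1/4: p(5/4) = -529/128.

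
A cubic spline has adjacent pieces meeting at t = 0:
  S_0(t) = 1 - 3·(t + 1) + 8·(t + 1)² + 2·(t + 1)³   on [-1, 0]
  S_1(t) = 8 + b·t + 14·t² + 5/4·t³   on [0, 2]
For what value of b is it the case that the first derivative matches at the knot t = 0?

19

S_0'(t) = -3 + 16·(t + 1) + 6·(t + 1)², so S_0'(0) = 19. On the right, S_1'(0) = b, so b = 19.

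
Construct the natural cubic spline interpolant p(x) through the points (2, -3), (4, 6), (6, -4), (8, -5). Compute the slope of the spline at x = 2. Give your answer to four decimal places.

7.3333

With M_i denoting the second derivative at x_i, h_i = 2, 2, 2, and Δ_i = (y_(i+1) − y_i)/h_i = 9/2, -5, -1/2:
  2·M_0 + 8·M_1 + 2·M_2 = 6(Δ_1 - Δ_0) = -57
  2·M_1 + 8·M_2 + 2·M_3 = 6(Δ_2 - Δ_1) = 27
Natural end conditions: M_0 = M_3 = 0.
Solving the tridiagonal system: M_0 = 0, M_1 = -17/2, M_2 = 11/2, M_3 = 0.
On [2, 4], p'(x) = b_0 + 2c_0·(x - 2) + 3d_0·(x - 2)² with b_0 = Δ_0 - h_0(2M_0 + M_1)/6 = 22/3, c_0 = M_0/2 = 0, d_0 = (M_1 - M_0)/(6h_0) = -17/24. So p'(2) = 22/3.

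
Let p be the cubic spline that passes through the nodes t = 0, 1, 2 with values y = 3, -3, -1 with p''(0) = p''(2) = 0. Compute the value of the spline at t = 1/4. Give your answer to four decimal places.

Write m_i for p''(x_i). With h_i = 1, 1 and divided differences Δ_i = -6, 2, the continuity of p' gives the tridiagonal system
  1·m_0 + 4·m_1 + 1·m_2 = 6(Δ_1 - Δ_0) = 48
Natural end conditions: m_0 = m_2 = 0.
Solving the tridiagonal system: m_0 = 0, m_1 = 12, m_2 = 0.
On [0, 1], p(t) = 3 - 8·t + 0·t² + 2·t³.
With t = 1/4: p(1/4) = 33/32.

1.0313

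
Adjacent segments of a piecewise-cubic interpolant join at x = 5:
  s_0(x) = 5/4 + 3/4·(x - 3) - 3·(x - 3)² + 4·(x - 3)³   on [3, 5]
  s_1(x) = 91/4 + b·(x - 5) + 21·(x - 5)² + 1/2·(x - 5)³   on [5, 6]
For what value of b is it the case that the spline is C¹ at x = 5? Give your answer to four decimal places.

36.7500

s_0'(x) = 3/4 - 6·(x - 3) + 12·(x - 3)², so s_0'(5) = 147/4. On the right, s_1'(5) = b, so b = 147/4.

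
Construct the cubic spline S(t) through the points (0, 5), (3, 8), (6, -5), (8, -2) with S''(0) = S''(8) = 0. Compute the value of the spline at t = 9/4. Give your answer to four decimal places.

9.1345

With M_i denoting the second derivative at x_i, h_i = 3, 3, 2, and Δ_i = (y_(i+1) − y_i)/h_i = 1, -13/3, 3/2:
  3·M_0 + 12·M_1 + 3·M_2 = 6(Δ_1 - Δ_0) = -32
  3·M_1 + 10·M_2 + 2·M_3 = 6(Δ_2 - Δ_1) = 35
Natural end conditions: M_0 = M_3 = 0.
Forward elimination and back-substitution give M_0 = 0, M_1 = -425/111, M_2 = 172/37, M_3 = 0.
On [0, 3], S(t) = 5 + 647/222·t + 0·t² - 425/1998·t³.
With t = 9/4: S(9/4) = 43261/4736.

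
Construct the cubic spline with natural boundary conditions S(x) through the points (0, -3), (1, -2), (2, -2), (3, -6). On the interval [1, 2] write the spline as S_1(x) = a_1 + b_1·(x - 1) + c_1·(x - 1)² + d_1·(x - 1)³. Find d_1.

-1

Let M_i = S''(x_i). Step sizes h_i = 1, 1, 1; slopes of the chords Δ_i = (y_(i+1) - y_i)/h_i = 1, 0, -4.
  1·M_0 + 4·M_1 + 1·M_2 = 6(Δ_1 - Δ_0) = -6
  1·M_1 + 4·M_2 + 1·M_3 = 6(Δ_2 - Δ_1) = -24
Natural end conditions: M_0 = M_3 = 0.
Hence M_0 = 0, M_1 = 0, M_2 = -6, M_3 = 0.
On [1, 2], with S_1(x) = a_1 + b_1·(x - 1) + c_1·(x - 1)² + d_1·(x - 1)³: c_1 = M_1/2 = 0, d_1 = (M_2 - M_1)/(6h_1) = -1, b_1 = Δ_1 - h_1(2M_1 + M_2)/6 = 1.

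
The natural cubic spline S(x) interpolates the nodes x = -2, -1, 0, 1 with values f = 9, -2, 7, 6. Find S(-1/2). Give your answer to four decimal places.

1.7500

Write σ_i for S''(x_i). With h_i = 1, 1, 1 and divided differences Δ_i = -11, 9, -1, the continuity of S' gives the tridiagonal system
  1·σ_0 + 4·σ_1 + 1·σ_2 = 6(Δ_1 - Δ_0) = 120
  1·σ_1 + 4·σ_2 + 1·σ_3 = 6(Δ_2 - Δ_1) = -60
Natural end conditions: σ_0 = σ_3 = 0.
Hence σ_0 = 0, σ_1 = 36, σ_2 = -24, σ_3 = 0.
On [-1, 0], S(x) = -2 + 1·(x + 1) + 18·(x + 1)² - 10·(x + 1)³.
With (x + 1) = 1/2: S(-1/2) = 7/4.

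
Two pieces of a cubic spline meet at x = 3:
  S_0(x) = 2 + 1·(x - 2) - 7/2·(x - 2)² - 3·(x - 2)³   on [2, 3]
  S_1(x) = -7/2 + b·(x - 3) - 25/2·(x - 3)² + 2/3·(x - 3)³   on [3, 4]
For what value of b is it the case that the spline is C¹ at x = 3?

-15

S_0'(x) = 1 - 7·(x - 2) - 9·(x - 2)², so S_0'(3) = -15. On the right, S_1'(3) = b, so b = -15.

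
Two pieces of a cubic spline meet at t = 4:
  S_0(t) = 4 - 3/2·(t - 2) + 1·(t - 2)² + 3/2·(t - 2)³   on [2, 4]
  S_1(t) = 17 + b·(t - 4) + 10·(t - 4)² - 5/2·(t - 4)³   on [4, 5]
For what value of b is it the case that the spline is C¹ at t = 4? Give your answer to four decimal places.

S_0'(t) = -3/2 + 2·(t - 2) + 9/2·(t - 2)², so S_0'(4) = 41/2. On the right, S_1'(4) = b, so b = 41/2.

20.5000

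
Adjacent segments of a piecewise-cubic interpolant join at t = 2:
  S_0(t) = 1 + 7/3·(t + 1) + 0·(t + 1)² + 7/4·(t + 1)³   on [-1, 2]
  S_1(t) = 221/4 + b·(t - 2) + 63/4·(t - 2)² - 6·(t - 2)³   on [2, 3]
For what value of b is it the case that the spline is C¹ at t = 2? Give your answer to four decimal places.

S_0'(t) = 7/3 + 0·(t + 1) + 21/4·(t + 1)², so S_0'(2) = 595/12. On the right, S_1'(2) = b, so b = 595/12.

49.5833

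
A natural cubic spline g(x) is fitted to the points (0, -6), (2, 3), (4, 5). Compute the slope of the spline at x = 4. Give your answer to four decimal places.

With M_i denoting the second derivative at x_i, h_i = 2, 2, and Δ_i = (y_(i+1) − y_i)/h_i = 9/2, 1:
  2·M_0 + 8·M_1 + 2·M_2 = 6(Δ_1 - Δ_0) = -21
Natural end conditions: M_0 = M_2 = 0.
Forward elimination and back-substitution give M_0 = 0, M_1 = -21/8, M_2 = 0.
On [2, 4], g'(x) = b_1 + 2c_1·(x - 2) + 3d_1·(x - 2)² with b_1 = Δ_1 - h_1(2M_1 + M_2)/6 = 11/4, c_1 = M_1/2 = -21/16, d_1 = (M_2 - M_1)/(6h_1) = 7/32. So g'(4) = 1/8.

0.1250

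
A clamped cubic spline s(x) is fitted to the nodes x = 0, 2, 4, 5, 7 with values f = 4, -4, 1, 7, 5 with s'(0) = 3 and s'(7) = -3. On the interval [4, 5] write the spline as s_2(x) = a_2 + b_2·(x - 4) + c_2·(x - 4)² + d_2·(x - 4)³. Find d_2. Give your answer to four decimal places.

With M_i denoting the second derivative at x_i, h_i = 2, 2, 1, 2, and Δ_i = (y_(i+1) − y_i)/h_i = -4, 5/2, 6, -1:
  2·M_0 + 8·M_1 + 2·M_2 = 6(Δ_1 - Δ_0) = 39
  2·M_1 + 6·M_2 + 1·M_3 = 6(Δ_2 - Δ_1) = 21
  1·M_2 + 6·M_3 + 2·M_4 = 6(Δ_3 - Δ_2) = -42
Clamped end conditions give two more equations: 2h_0·M_0 + h_0·M_1 = 6(Δ_0 - s'(0)) = -42 and h_3·M_3 + 2h_3·M_4 = 6(s'(7) - Δ_3) = -12.
Hence M_0 = -1767/122, M_1 = 486/61, M_2 = 129/61, M_3 = -465/61, M_4 = 99/122.
On [4, 5], with s_2(x) = a_2 + b_2·(x - 4) + c_2·(x - 4)² + d_2·(x - 4)³: c_2 = M_2/2 = 129/122, d_2 = (M_3 - M_2)/(6h_2) = -99/61, b_2 = Δ_2 - h_2(2M_2 + M_3)/6 = 801/122.

-1.6230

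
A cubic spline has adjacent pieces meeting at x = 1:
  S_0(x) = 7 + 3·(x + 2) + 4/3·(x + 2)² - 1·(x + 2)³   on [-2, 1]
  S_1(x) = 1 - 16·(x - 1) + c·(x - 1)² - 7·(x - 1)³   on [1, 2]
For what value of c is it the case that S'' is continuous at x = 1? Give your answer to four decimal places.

S_0''(x) = 8/3 - 6·(x + 2), so S_0''(1) = -46/3. On the right, S_1''(1) = 2c, so c = -23/3.

-7.6667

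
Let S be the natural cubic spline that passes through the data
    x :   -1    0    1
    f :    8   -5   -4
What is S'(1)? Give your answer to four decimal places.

With M_i denoting the second derivative at x_i, h_i = 1, 1, and Δ_i = (y_(i+1) − y_i)/h_i = -13, 1:
  1·M_0 + 4·M_1 + 1·M_2 = 6(Δ_1 - Δ_0) = 84
Natural end conditions: M_0 = M_2 = 0.
Solving the tridiagonal system: M_0 = 0, M_1 = 21, M_2 = 0.
On [0, 1], S'(x) = b_1 + 2c_1·x + 3d_1·x² with b_1 = Δ_1 - h_1(2M_1 + M_2)/6 = -6, c_1 = M_1/2 = 21/2, d_1 = (M_2 - M_1)/(6h_1) = -7/2. So S'(1) = 9/2.

4.5000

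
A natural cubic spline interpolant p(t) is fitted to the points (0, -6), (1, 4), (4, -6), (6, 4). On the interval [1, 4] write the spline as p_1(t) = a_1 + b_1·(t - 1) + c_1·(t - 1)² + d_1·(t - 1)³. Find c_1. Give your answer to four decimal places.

-6.6901

Write m_i for p''(x_i). With h_i = 1, 3, 2 and divided differences Δ_i = 10, -10/3, 5, the continuity of p' gives the tridiagonal system
  1·m_0 + 8·m_1 + 3·m_2 = 6(Δ_1 - Δ_0) = -80
  3·m_1 + 10·m_2 + 2·m_3 = 6(Δ_2 - Δ_1) = 50
Natural end conditions: m_0 = m_3 = 0.
Forward elimination and back-substitution give m_0 = 0, m_1 = -950/71, m_2 = 640/71, m_3 = 0.
On [1, 4], with p_1(t) = a_1 + b_1·(t - 1) + c_1·(t - 1)² + d_1·(t - 1)³: c_1 = m_1/2 = -475/71, d_1 = (m_2 - m_1)/(6h_1) = 265/213, b_1 = Δ_1 - h_1(2m_1 + m_2)/6 = 1180/213.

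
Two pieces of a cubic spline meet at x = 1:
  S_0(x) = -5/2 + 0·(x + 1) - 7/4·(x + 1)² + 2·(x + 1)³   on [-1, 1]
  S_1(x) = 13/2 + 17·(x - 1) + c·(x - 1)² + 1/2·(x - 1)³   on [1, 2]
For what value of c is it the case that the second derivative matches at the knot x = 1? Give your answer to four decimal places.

S_0''(x) = -7/2 + 12·(x + 1), so S_0''(1) = 41/2. On the right, S_1''(1) = 2c, so c = 41/4.

10.2500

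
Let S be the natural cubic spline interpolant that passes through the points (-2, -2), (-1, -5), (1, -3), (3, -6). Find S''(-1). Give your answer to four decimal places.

With M_i denoting the second derivative at x_i, h_i = 1, 2, 2, and Δ_i = (y_(i+1) − y_i)/h_i = -3, 1, -3/2:
  1·M_0 + 6·M_1 + 2·M_2 = 6(Δ_1 - Δ_0) = 24
  2·M_1 + 8·M_2 + 2·M_3 = 6(Δ_2 - Δ_1) = -15
Natural end conditions: M_0 = M_3 = 0.
Forward elimination and back-substitution give M_0 = 0, M_1 = 111/22, M_2 = -69/22, M_3 = 0.

5.0455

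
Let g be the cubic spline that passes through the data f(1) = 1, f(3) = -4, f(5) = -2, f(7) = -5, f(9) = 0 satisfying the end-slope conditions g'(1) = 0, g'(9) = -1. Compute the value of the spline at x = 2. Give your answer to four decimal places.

-1.2433

Put M_i = g'' at the i-th knot. Here h = (2, 2, 2, 2) and Δ = (-5/2, 1, -3/2, 5/2), so the interior equations h_(i-1)·M_(i-1) + 2(h_(i-1)+h_i)·M_i + h_i·M_(i+1) = 6(Δ_i − Δ_(i-1)) read
  2·M_0 + 8·M_1 + 2·M_2 = 6(Δ_1 - Δ_0) = 21
  2·M_1 + 8·M_2 + 2·M_3 = 6(Δ_2 - Δ_1) = -15
  2·M_2 + 8·M_3 + 2·M_4 = 6(Δ_3 - Δ_2) = 24
Clamped end conditions give two more equations: 2h_0·M_0 + h_0·M_1 = 6(Δ_0 - g'(1)) = -15 and h_3·M_3 + 2h_3·M_4 = 6(g'(9) - Δ_3) = -21.
Solving: M_0 = -725/112, M_1 = 305/56, M_2 = -77/16, M_3 = 353/56, M_4 = -941/112.
On [1, 3], g(x) = 1 + 0·(x - 1) - 725/224·(x - 1)² + 445/448·(x - 1)³.
With (x - 1) = 1: g(2) = -557/448.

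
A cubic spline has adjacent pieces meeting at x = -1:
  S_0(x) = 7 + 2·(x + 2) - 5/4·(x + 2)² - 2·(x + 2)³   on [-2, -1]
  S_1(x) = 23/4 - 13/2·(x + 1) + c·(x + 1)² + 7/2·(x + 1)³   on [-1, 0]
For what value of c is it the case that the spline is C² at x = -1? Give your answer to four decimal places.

-7.2500

S_0''(x) = -5/2 - 12·(x + 2), so S_0''(-1) = -29/2. On the right, S_1''(-1) = 2c, so c = -29/4.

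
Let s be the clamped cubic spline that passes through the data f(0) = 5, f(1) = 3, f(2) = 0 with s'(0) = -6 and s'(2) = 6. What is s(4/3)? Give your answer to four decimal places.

1.2222

Let σ_i = s''(x_i). Step sizes h_i = 1, 1; slopes of the chords Δ_i = (y_(i+1) - y_i)/h_i = -2, -3.
  1·σ_0 + 4·σ_1 + 1·σ_2 = 6(Δ_1 - Δ_0) = -6
Clamped end conditions give two more equations: 2h_0·σ_0 + h_0·σ_1 = 6(Δ_0 - s'(0)) = 24 and h_1·σ_1 + 2h_1·σ_2 = 6(s'(2) - Δ_1) = 54.
Solving: σ_0 = 39/2, σ_1 = -15, σ_2 = 69/2.
On [1, 2], s(t) = 3 - 15/4·(t - 1) - 15/2·(t - 1)² + 33/4·(t - 1)³.
With (t - 1) = 1/3: s(4/3) = 11/9.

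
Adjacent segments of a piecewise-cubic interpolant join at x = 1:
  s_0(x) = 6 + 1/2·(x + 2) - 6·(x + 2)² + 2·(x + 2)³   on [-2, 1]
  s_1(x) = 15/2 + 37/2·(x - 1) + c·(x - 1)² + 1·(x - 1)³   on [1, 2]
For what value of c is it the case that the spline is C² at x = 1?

12

s_0''(x) = -12 + 12·(x + 2), so s_0''(1) = 24. On the right, s_1''(1) = 2c, so c = 12.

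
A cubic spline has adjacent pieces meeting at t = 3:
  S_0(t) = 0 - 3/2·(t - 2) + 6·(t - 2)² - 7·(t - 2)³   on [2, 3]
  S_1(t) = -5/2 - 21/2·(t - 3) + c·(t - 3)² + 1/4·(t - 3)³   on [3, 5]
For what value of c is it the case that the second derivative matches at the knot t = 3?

-15

S_0''(t) = 12 - 42·(t - 2), so S_0''(3) = -30. On the right, S_1''(3) = 2c, so c = -15.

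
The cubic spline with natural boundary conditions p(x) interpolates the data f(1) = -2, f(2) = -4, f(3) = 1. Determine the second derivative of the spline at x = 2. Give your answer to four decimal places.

10.5000

Put σ_i = p'' at the i-th knot. Here h = (1, 1) and Δ = (-2, 5), so the interior equations h_(i-1)·σ_(i-1) + 2(h_(i-1)+h_i)·σ_i + h_i·σ_(i+1) = 6(Δ_i − Δ_(i-1)) read
  1·σ_0 + 4·σ_1 + 1·σ_2 = 6(Δ_1 - Δ_0) = 42
Natural end conditions: σ_0 = σ_2 = 0.
Forward elimination and back-substitution give σ_0 = 0, σ_1 = 21/2, σ_2 = 0.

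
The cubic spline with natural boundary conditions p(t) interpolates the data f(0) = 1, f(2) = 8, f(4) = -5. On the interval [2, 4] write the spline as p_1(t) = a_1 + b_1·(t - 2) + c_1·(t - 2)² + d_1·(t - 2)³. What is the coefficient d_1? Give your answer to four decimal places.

With m_i denoting the second derivative at x_i, h_i = 2, 2, and Δ_i = (y_(i+1) − y_i)/h_i = 7/2, -13/2:
  2·m_0 + 8·m_1 + 2·m_2 = 6(Δ_1 - Δ_0) = -60
Natural end conditions: m_0 = m_2 = 0.
Solving: m_0 = 0, m_1 = -15/2, m_2 = 0.
On [2, 4], with p_1(t) = a_1 + b_1·(t - 2) + c_1·(t - 2)² + d_1·(t - 2)³: c_1 = m_1/2 = -15/4, d_1 = (m_2 - m_1)/(6h_1) = 5/8, b_1 = Δ_1 - h_1(2m_1 + m_2)/6 = -3/2.

0.6250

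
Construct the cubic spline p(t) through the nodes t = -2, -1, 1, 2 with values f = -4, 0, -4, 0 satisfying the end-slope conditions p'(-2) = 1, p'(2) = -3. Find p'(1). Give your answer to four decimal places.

3.6571

With m_i denoting the second derivative at x_i, h_i = 1, 2, 1, and Δ_i = (y_(i+1) − y_i)/h_i = 4, -2, 4:
  1·m_0 + 6·m_1 + 2·m_2 = 6(Δ_1 - Δ_0) = -36
  2·m_1 + 6·m_2 + 1·m_3 = 6(Δ_2 - Δ_1) = 36
Clamped end conditions give two more equations: 2h_0·m_0 + h_0·m_1 = 6(Δ_0 - p'(-2)) = 18 and h_2·m_2 + 2h_2·m_3 = 6(p'(2) - Δ_2) = -42.
Hence m_0 = 556/35, m_1 = -482/35, m_2 = 538/35, m_3 = -1004/35.
On [1, 2], p'(t) = b_2 + 2c_2·(t - 1) + 3d_2·(t - 1)² with b_2 = Δ_2 - h_2(2m_2 + m_3)/6 = 128/35, c_2 = m_2/2 = 269/35, d_2 = (m_3 - m_2)/(6h_2) = -257/35. So p'(1) = 128/35.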